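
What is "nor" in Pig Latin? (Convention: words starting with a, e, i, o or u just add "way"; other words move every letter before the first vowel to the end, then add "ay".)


Word: "nor"
Starts with consonant(s) → move to end, add 'ay'
Consonant cluster: "n"
Pig Latin = "ornay"


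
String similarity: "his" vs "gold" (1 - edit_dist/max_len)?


Word 1: "his" (length 3)
Word 2: "gold" (length 4)
One optimal edit sequence:
  1. insert 'g'  (+1)
  2. substitute 'h' -> 'o'  (+1)
  3. substitute 'i' -> 'l'  (+1)
  4. substitute 's' -> 'd'  (+1)
Edit distance = 4
Max length = max(3, 4) = 4
Similarity = 1 - 4/4
= 0.0000


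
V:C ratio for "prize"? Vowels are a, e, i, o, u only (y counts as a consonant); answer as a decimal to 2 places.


Word: "prize"
Vowels (a,e,i,o,u): 2
Consonants: 3
Ratio = 2/3
= 0.67


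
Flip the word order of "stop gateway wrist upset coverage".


Original: "stop gateway wrist upset coverage"
Words (1..n): stop | gateway | wrist | upset | coverage
Reversed (n..1): coverage | upset | wrist | gateway | stop
Result = "coverage upset wrist gateway stop"


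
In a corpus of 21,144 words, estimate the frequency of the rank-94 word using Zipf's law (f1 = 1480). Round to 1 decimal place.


Zipf's law: f(r) = f(1) / r
f(1) = 1480
f(94) = 1480 / 94
= 15.7 occurrences


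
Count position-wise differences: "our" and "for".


Comparing character by character (same length = 3):
  Pos 0: 'o' vs 'f' !=
  Pos 1: 'u' vs 'o' !=
  Pos 2: 'r' vs 'r' =
Hamming distance = 2


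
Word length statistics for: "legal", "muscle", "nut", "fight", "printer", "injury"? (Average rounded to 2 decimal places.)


Lengths: "legal"=5, "muscle"=6, "nut"=3, "fight"=5, "printer"=7, "injury"=6
Sum = 32, Count = 6
Average = 32/6 = 5.33
= avg=5.33, min=3, max=7


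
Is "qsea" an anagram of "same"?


Word 1: "same" → sorted: aems
Word 2: "qsea" → sorted: aeqs
Same letters? aems != aeqs
Anagram = No


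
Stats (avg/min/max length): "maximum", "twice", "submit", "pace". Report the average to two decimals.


Lengths: "maximum"=7, "twice"=5, "submit"=6, "pace"=4
Sum = 22, Count = 4
Average = 22/4 = 5.50
= avg=5.50, min=4, max=7


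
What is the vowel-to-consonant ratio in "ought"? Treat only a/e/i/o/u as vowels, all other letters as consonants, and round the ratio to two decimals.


Word: "ought"
Vowels (a,e,i,o,u): 2
Consonants: 3
Ratio = 2/3
= 0.67


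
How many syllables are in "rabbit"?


Word: "rabbit"
Syllable breakdown: rab · bit
Counting: 2 parts
= 2 syllables


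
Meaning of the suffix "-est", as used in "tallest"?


Suffix: -est
As in: tallest -> tall + -est
Meaning = most


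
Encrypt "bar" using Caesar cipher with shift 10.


Word: "bar"
Shift: 10
Each letter → (letter + shift) mod 26:
  'b' (1) + 10 = 11 → 'l'
  'a' (0) + 10 = 10 → 'k'
  'r' (17) + 10 = 1 → 'b'
Result = "lkb"


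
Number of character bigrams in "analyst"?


Word: "analyst" (length 7)
Number of 2-grams = length - 2 + 1 = 7 - 2 + 1
= 6


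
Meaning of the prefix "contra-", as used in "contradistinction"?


Prefix: contra-
As in: contradistinction -> contra- + distinction
Meaning = against


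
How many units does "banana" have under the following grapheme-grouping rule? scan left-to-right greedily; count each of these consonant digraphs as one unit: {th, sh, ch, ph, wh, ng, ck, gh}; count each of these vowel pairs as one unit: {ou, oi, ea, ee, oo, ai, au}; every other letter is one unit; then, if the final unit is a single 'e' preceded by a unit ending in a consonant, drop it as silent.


Word: "banana" (6 letters)
Left-to-right scan:
  [1] 'b' (letter)
  [2] 'a' (letter)
  [3] 'n' (letter)
  [4] 'a' (letter)
  [5] 'n' (letter)
  [6] 'a' (letter)
Units from scan: 6
Sound units = 6 units


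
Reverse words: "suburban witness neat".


Original: "suburban witness neat"
Words (1..n): suburban | witness | neat
Reversed (n..1): neat | witness | suburban
Result = "neat witness suburban"


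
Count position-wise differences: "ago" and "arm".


Comparing character by character (same length = 3):
  Pos 0: 'a' vs 'a' =
  Pos 1: 'g' vs 'r' !=
  Pos 2: 'o' vs 'm' !=
Hamming distance = 2


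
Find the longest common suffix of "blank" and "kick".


Word 1: "blank"
Word 2: "kick"
Comparing from end:
  Pos -1: 'k' == 'k'
  Pos -2: 'n' != 'c' (stop)
LCS = "k" (length 1)


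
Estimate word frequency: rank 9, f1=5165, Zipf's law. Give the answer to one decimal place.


Zipf's law: f(r) = f(1) / r
f(1) = 5165
f(9) = 5165 / 9
= 573.9 occurrences


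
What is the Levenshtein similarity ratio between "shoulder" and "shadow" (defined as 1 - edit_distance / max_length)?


Word 1: "shoulder" (length 8)
Word 2: "shadow" (length 6)
One optimal edit sequence:
  1. keep 's'
  2. keep 'h'
  3. delete 'o'  (+1)
  4. delete 'u'  (+1)
  5. substitute 'l' -> 'a'  (+1)
  6. keep 'd'
  7. substitute 'e' -> 'o'  (+1)
  8. substitute 'r' -> 'w'  (+1)
Edit distance = 5
Max length = max(8, 6) = 8
Similarity = 1 - 5/8
= 0.3750


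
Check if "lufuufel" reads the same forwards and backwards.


Word: "lufuufel"
Reversed: "lefuuful"
Forward == Backward? lufuufel != lefuuful
Palindrome = No


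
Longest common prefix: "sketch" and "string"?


Word 1: "sketch"
Word 2: "string"
Comparing from start:
  Pos 0: 's' == 's'
  Pos 1: 'k' != 't' (stop)
LCP = "s" (length 1)


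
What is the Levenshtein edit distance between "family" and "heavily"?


Word 1: "family" (length 6)
Word 2: "heavily" (length 7)
One optimal edit sequence (insert/delete/substitute each cost 1):
  1. insert 'h'  (+1)
  2. substitute 'f' -> 'e'  (+1)
  3. keep 'a'
  4. substitute 'm' -> 'v'  (+1)
  5. keep 'i'
  6. keep 'l'
  7. keep 'y'
Total edit operations: 3
Edit distance = 3


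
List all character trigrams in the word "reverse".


Word: "reverse" (length 7)
Number of trigrams = 7 - 3 + 1 = 5
  Position 0: "rev"
  Position 1: "eve"
  Position 2: "ver"
  Position 3: "ers"
  Position 4: "rse"
Trigrams = "rev", "eve", "ver", "ers", "rse"


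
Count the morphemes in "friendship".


Word: "friendship"
Morphemes: friend + -ship
Each morpheme carries meaning
= 2 morphemes


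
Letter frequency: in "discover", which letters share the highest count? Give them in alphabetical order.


Word: "discover"
Letter counts:
  'c': 1
  'd': 1
  'e': 1
  'i': 1
  'o': 1
  'r': 1
  's': 1
  'v': 1
Maximum count = 1
Most frequent = 'c', 'd', 'e', 'i', 'o', 'r', 's', 'v' (1 time each)


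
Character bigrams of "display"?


Word: "display" (length 7)
Number of bigrams = 7 - 2 + 1 = 6
  Position 0: "di"
  Position 1: "is"
  Position 2: "sp"
  Position 3: "pl"
  Position 4: "la"
  Position 5: "ay"
Bigrams = "di", "is", "sp", "pl", "la", "ay"


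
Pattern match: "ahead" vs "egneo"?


Pattern of "ahead": [0, 1, 2, 0, 3]
Pattern of "egneo": [0, 1, 2, 0, 3]
Patterns match
Same pattern = Yes


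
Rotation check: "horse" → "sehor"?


Word: "horse", Candidate: "sehor"
Method: check if candidate is substring of word+word
"horsehorse" contains "sehor"? Yes
Is rotation = Yes


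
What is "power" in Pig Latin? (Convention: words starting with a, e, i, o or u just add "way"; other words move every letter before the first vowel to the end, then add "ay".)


Word: "power"
Starts with consonant(s) → move to end, add 'ay'
Consonant cluster: "p"
Pig Latin = "owerpay"


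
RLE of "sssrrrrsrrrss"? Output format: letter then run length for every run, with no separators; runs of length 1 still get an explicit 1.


String: "sssrrrrsrrrss"
Scanning for consecutive runs:
  's' x 3
  'r' x 4
  's' x 1
  'r' x 3
  's' x 2
RLE = "s3r4s1r3s2"


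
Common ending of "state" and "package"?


Word 1: "state"
Word 2: "package"
Comparing from end:
  Pos -1: 'e' == 'e'
  Pos -2: 't' != 'g' (stop)
LCS = "e" (length 1)


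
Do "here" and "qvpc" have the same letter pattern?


Pattern of "here": [0, 1, 2, 1]
Pattern of "qvpc": [0, 1, 2, 3]
Patterns do not match
Same pattern = No


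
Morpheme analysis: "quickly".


Word: "quickly"
Morphemes: quick | -ly
Each morpheme carries meaning
= 2 morphemes


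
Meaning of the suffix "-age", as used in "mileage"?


Suffix: -age
Example: mileage = mile + -age
Meaning = result / collection


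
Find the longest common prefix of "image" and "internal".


Word 1: "image"
Word 2: "internal"
Comparing from start:
  Pos 0: 'i' == 'i'
  Pos 1: 'm' != 'n' (stop)
LCP = "i" (length 1)


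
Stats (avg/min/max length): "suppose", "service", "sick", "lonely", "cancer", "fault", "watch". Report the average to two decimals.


Lengths: "suppose"=7, "service"=7, "sick"=4, "lonely"=6, "cancer"=6, "fault"=5, "watch"=5
Sum = 40, Count = 7
Average = 40/7 = 5.71
= avg=5.71, min=4, max=7


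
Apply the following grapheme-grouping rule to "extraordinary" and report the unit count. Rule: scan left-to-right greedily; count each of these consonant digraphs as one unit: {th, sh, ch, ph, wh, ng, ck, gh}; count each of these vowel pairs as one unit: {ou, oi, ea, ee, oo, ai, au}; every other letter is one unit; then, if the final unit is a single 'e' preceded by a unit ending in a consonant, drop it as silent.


Word: "extraordinary" (13 letters)
Left-to-right scan:
  1. 'e' (letter)
  2. 'x' (letter)
  3. 't' (letter)
  4. 'r' (letter)
  5. 'a' (letter)
  6. 'o' (letter)
  7. 'r' (letter)
  8. 'd' (letter)
  9. 'i' (letter)
  10. 'n' (letter)
  11. 'a' (letter)
  12. 'r' (letter)
  13. 'y' (letter)
Units from scan: 13
Sound units = 13 units


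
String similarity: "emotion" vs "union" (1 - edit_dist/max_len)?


Word 1: "emotion" (length 7)
Word 2: "union" (length 5)
One optimal edit sequence:
  1. delete 'e'  (+1)
  2. delete 'm'  (+1)
  3. substitute 'o' -> 'u'  (+1)
  4. substitute 't' -> 'n'  (+1)
  5. keep 'i'
  6. keep 'o'
  7. keep 'n'
Edit distance = 4
Max length = max(7, 5) = 7
Similarity = 1 - 4/7
= 0.4286


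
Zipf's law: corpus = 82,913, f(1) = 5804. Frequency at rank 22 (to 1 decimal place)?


Zipf's law: f(r) = f(1) / r
f(1) = 5804
f(22) = 5804 / 22
= 263.8 occurrences


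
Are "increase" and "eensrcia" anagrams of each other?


Word 1: "increase" → sorted: aceeinrs
Word 2: "eensrcia" → sorted: aceeinrs
Same letters? aceeinrs == aceeinrs
Anagram = Yes


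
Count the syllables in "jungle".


Word: "jungle"
Syllable breakdown: jun · gle
Counting: 2 parts
= 2 syllables


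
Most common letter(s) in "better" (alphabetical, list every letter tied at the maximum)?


Word: "better"
Letter counts:
  'b': 1
  'e': 2
  'r': 1
  't': 2
Maximum count = 2
Most frequent = 'e', 't' (2 times each)


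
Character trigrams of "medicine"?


Word: "medicine" (length 8)
Number of trigrams = 8 - 3 + 1 = 6
  Position 0: "med"
  Position 1: "edi"
  Position 2: "dic"
  Position 3: "ici"
  Position 4: "cin"
  Position 5: "ine"
Trigrams = "med", "edi", "dic", "ici", "cin", "ine"


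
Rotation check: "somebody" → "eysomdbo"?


Word: "somebody", Candidate: "eysomdbo"
Method: check if candidate is substring of word+word
"somebodysomebody" contains "eysomdbo"? No
Is rotation = No


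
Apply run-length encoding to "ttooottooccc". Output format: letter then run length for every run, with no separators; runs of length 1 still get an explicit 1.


String: "ttooottooccc"
Scanning for consecutive runs:
  't' x 2
  'o' x 3
  't' x 2
  'o' x 2
  'c' x 3
RLE = "t2o3t2o2c3"


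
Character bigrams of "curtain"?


Word: "curtain" (length 7)
Number of bigrams = 7 - 2 + 1 = 6
  Position 0: "cu"
  Position 1: "ur"
  Position 2: "rt"
  Position 3: "ta"
  Position 4: "ai"
  Position 5: "in"
Bigrams = "cu", "ur", "rt", "ta", "ai", "in"


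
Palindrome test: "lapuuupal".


Word: "lapuuupal"
Reversed: "lapuuupal"
Forward == Backward? lapuuupal == lapuuupal
Palindrome = Yes


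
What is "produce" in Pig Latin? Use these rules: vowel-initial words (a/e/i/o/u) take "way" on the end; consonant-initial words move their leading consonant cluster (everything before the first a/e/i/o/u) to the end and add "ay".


Word: "produce"
Starts with consonant(s) → move to end, add 'ay'
Consonant cluster: "pr"
Pig Latin = "oducepray"


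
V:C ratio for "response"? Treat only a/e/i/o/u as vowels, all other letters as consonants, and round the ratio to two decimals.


Word: "response"
Vowels (a,e,i,o,u): 3
Consonants: 5
Ratio = 3/5
= 0.60


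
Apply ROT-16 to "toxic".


Word: "toxic"
Shift: 16
Each letter → (letter + shift) mod 26:
  't' (19) + 16 = 9 → 'j'
  'o' (14) + 16 = 4 → 'e'
  'x' (23) + 16 = 13 → 'n'
  'i' (8) + 16 = 24 → 'y'
  'c' (2) + 16 = 18 → 's'
Result = "jenys"


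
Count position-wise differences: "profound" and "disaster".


Comparing character by character (same length = 8):
  Pos 0: 'p' vs 'd' !=
  Pos 1: 'r' vs 'i' !=
  Pos 2: 'o' vs 's' !=
  Pos 3: 'f' vs 'a' !=
  Pos 4: 'o' vs 's' !=
  Pos 5: 'u' vs 't' !=
  Pos 6: 'n' vs 'e' !=
  Pos 7: 'd' vs 'r' !=
Hamming distance = 8


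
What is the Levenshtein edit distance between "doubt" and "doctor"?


Word 1: "doubt" (length 5)
Word 2: "doctor" (length 6)
One optimal edit sequence (insert/delete/substitute each cost 1):
  1. keep 'd'
  2. keep 'o'
  3. insert 'c'  (+1)
  4. substitute 'u' -> 't'  (+1)
  5. substitute 'b' -> 'o'  (+1)
  6. substitute 't' -> 'r'  (+1)
Total edit operations: 4
Edit distance = 4


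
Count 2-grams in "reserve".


Word: "reserve" (length 7)
Number of 2-grams = length - 2 + 1 = 7 - 2 + 1
= 6


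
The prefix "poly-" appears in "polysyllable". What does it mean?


Prefix: poly-
Example: polysyllable (poly- + syllable)
Meaning = many


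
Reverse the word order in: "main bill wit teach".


Original: "main bill wit teach"
Words (1..n): main | bill | wit | teach
Reversed (n..1): teach | wit | bill | main
Result = "teach wit bill main"


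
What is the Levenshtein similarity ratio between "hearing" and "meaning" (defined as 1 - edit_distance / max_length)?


Word 1: "hearing" (length 7)
Word 2: "meaning" (length 7)
One optimal edit sequence:
  1. substitute 'h' -> 'm'  (+1)
  2. keep 'e'
  3. keep 'a'
  4. substitute 'r' -> 'n'  (+1)
  5. keep 'i'
  6. keep 'n'
  7. keep 'g'
Edit distance = 2
Max length = max(7, 7) = 7
Similarity = 1 - 2/7
= 0.7143


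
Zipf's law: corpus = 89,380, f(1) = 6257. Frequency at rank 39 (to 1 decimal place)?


Zipf's law: f(r) = f(1) / r
f(1) = 6257
f(39) = 6257 / 39
= 160.4 occurrences


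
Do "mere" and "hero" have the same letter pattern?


Pattern of "mere": [0, 1, 2, 1]
Pattern of "hero": [0, 1, 2, 3]
Patterns do not match
Same pattern = No


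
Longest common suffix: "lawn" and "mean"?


Word 1: "lawn"
Word 2: "mean"
Comparing from end:
  Pos -1: 'n' == 'n'
  Pos -2: 'w' != 'a' (stop)
LCS = "n" (length 1)


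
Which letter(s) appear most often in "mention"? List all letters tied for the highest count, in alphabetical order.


Word: "mention"
Letter counts:
  'e': 1
  'i': 1
  'm': 1
  'n': 2
  'o': 1
  't': 1
Maximum count = 2
Most frequent = 'n' (2 times each)


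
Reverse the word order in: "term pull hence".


Original: "term pull hence"
Words (1..n): term | pull | hence
Reversed (n..1): hence | pull | term
Result = "hence pull term"


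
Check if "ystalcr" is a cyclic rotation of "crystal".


Word: "crystal", Candidate: "ystalcr"
Method: check if candidate is substring of word+word
"crystalcrystal" contains "ystalcr"? Yes
Is rotation = Yes


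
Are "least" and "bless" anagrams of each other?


Word 1: "least" → sorted: aelst
Word 2: "bless" → sorted: belss
Same letters? aelst != belss
Anagram = No


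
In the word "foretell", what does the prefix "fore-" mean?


Prefix: fore-
As in: foretell -> fore- + tell
Meaning = before


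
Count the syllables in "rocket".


Word: "rocket"
Syllable breakdown: rock | et
Counting: 2 parts
= 2 syllables


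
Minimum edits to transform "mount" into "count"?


Word 1: "mount" (length 5)
Word 2: "count" (length 5)
One optimal edit sequence (insert/delete/substitute each cost 1):
  1. substitute 'm' -> 'c'  (+1)
  2. keep 'o'
  3. keep 'u'
  4. keep 'n'
  5. keep 't'
Total edit operations: 1
Edit distance = 1


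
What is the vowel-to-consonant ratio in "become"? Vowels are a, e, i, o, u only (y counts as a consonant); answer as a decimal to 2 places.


Word: "become"
Vowels (a,e,i,o,u): 3
Consonants: 3
Ratio = 3/3
= 1.00


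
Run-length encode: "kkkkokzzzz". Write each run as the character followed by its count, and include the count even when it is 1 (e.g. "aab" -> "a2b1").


String: "kkkkokzzzz"
Scanning for consecutive runs:
  'k' x 4
  'o' x 1
  'k' x 1
  'z' x 4
RLE = "k4o1k1z4"


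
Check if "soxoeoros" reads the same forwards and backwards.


Word: "soxoeoros"
Reversed: "soroeoxos"
Forward == Backward? soxoeoros != soroeoxos
Palindrome = No


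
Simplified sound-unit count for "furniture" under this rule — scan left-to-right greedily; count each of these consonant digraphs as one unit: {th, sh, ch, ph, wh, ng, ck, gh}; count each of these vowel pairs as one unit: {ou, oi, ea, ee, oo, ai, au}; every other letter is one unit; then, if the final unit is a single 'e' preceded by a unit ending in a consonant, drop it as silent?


Word: "furniture" (9 letters)
Left-to-right scan:
  [1] 'f' (letter)
  [2] 'u' (letter)
  [3] 'r' (letter)
  [4] 'n' (letter)
  [5] 'i' (letter)
  [6] 't' (letter)
  [7] 'u' (letter)
  [8] 'r' (letter)
  [9] 'e' (letter)
Units from scan: 9
Final unit is 'e' after a consonant -> drop as silent (-1)
Sound units = 8 units


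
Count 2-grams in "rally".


Word: "rally" (length 5)
Number of 2-grams = length - 2 + 1 = 5 - 2 + 1
= 4


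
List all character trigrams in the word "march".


Word: "march" (length 5)
Number of trigrams = 5 - 3 + 1 = 3
  Position 0: "mar"
  Position 1: "arc"
  Position 2: "rch"
Trigrams = "mar", "arc", "rch"


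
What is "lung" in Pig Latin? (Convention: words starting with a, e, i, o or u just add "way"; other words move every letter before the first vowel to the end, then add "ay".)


Word: "lung"
Starts with consonant(s) → move to end, add 'ay'
Consonant cluster: "l"
Pig Latin = "unglay"


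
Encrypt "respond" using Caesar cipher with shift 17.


Word: "respond"
Shift: 17
Each letter → (letter + shift) mod 26:
  'r' (17) + 17 = 8 → 'i'
  'e' (4) + 17 = 21 → 'v'
  's' (18) + 17 = 9 → 'j'
  'p' (15) + 17 = 6 → 'g'
  'o' (14) + 17 = 5 → 'f'
  'n' (13) + 17 = 4 → 'e'
  'd' (3) + 17 = 20 → 'u'
Result = "ivjgfeu"


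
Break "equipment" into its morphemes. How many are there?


Word: "equipment"
Morphemes: equip / -ment
Each morpheme carries meaning
= 2 morphemes


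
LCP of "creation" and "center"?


Word 1: "creation"
Word 2: "center"
Comparing from start:
  Pos 0: 'c' == 'c'
  Pos 1: 'r' != 'e' (stop)
LCP = "c" (length 1)


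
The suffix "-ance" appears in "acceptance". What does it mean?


Suffix: -ance
As in: acceptance -> accept + -ance
Meaning = state of


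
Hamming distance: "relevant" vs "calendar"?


Comparing character by character (same length = 8):
  Pos 0: 'r' vs 'c' !=
  Pos 1: 'e' vs 'a' !=
  Pos 2: 'l' vs 'l' =
  Pos 3: 'e' vs 'e' =
  Pos 4: 'v' vs 'n' !=
  Pos 5: 'a' vs 'd' !=
  Pos 6: 'n' vs 'a' !=
  Pos 7: 't' vs 'r' !=
Hamming distance = 6


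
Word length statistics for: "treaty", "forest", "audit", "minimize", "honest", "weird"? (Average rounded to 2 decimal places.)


Lengths: "treaty"=6, "forest"=6, "audit"=5, "minimize"=8, "honest"=6, "weird"=5
Sum = 36, Count = 6
Average = 36/6 = 6.00
= avg=6.00, min=5, max=8


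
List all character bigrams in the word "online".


Word: "online" (length 6)
Number of bigrams = 6 - 2 + 1 = 5
  Position 0: "on"
  Position 1: "nl"
  Position 2: "li"
  Position 3: "in"
  Position 4: "ne"
Bigrams = "on", "nl", "li", "in", "ne"


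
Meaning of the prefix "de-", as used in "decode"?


Prefix: de-
As in: decode -> de- + code
Meaning = remove / reverse


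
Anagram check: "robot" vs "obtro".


Word 1: "robot" → sorted: boort
Word 2: "obtro" → sorted: boort
Same letters? boort == boort
Anagram = Yes


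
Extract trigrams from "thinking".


Word: "thinking" (length 8)
Number of trigrams = 8 - 3 + 1 = 6
  Position 0: "thi"
  Position 1: "hin"
  Position 2: "ink"
  Position 3: "nki"
  Position 4: "kin"
  Position 5: "ing"
Trigrams = "thi", "hin", "ink", "nki", "kin", "ing"


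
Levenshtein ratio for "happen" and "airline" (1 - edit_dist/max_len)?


Word 1: "happen" (length 6)
Word 2: "airline" (length 7)
One optimal edit sequence:
  1. substitute 'h' -> 'a'  (+1)
  2. substitute 'a' -> 'i'  (+1)
  3. substitute 'p' -> 'r'  (+1)
  4. substitute 'p' -> 'l'  (+1)
  5. substitute 'e' -> 'i'  (+1)
  6. keep 'n'
  7. insert 'e'  (+1)
Edit distance = 6
Max length = max(6, 7) = 7
Similarity = 1 - 6/7
= 0.1429


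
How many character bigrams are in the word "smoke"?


Word: "smoke" (length 5)
Number of 2-grams = length - 2 + 1 = 5 - 2 + 1
= 4


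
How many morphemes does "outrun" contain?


Word: "outrun"
Morphemes: out- + run
Each morpheme carries meaning
= 2 morphemes


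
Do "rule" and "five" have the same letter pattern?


Pattern of "rule": [0, 1, 2, 3]
Pattern of "five": [0, 1, 2, 3]
Patterns match
Same pattern = Yes


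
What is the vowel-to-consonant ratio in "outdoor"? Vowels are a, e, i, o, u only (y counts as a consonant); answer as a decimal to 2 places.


Word: "outdoor"
Vowels (a,e,i,o,u): 4
Consonants: 3
Ratio = 4/3
= 1.33


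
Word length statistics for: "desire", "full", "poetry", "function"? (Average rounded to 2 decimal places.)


Lengths: "desire"=6, "full"=4, "poetry"=6, "function"=8
Sum = 24, Count = 4
Average = 24/4 = 6.00
= avg=6.00, min=4, max=8


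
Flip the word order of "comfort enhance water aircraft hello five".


Original: "comfort enhance water aircraft hello five"
Words (1..n): comfort | enhance | water | aircraft | hello | five
Reversed (n..1): five | hello | aircraft | water | enhance | comfort
Result = "five hello aircraft water enhance comfort"


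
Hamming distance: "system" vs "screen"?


Comparing character by character (same length = 6):
  Pos 0: 's' vs 's' =
  Pos 1: 'y' vs 'c' !=
  Pos 2: 's' vs 'r' !=
  Pos 3: 't' vs 'e' !=
  Pos 4: 'e' vs 'e' =
  Pos 5: 'm' vs 'n' !=
Hamming distance = 4


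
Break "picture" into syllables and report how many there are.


Word: "picture"
Syllable breakdown: pic / ture
Counting: 2 parts
= 2 syllables


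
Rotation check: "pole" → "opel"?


Word: "pole", Candidate: "opel"
Method: check if candidate is substring of word+word
"polepole" contains "opel"? No
Is rotation = No


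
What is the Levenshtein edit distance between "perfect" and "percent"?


Word 1: "perfect" (length 7)
Word 2: "percent" (length 7)
One optimal edit sequence (insert/delete/substitute each cost 1):
  1. keep 'p'
  2. keep 'e'
  3. keep 'r'
  4. substitute 'f' -> 'c'  (+1)
  5. keep 'e'
  6. substitute 'c' -> 'n'  (+1)
  7. keep 't'
Total edit operations: 2
Edit distance = 2


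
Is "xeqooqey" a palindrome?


Word: "xeqooqey"
Reversed: "yeqooqex"
Forward == Backward? xeqooqey != yeqooqex
Palindrome = No


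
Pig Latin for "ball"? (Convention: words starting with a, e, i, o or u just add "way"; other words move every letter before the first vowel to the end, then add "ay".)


Word: "ball"
Starts with consonant(s) → move to end, add 'ay'
Consonant cluster: "b"
Pig Latin = "allbay"


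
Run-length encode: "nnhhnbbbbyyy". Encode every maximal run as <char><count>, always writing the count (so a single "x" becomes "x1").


String: "nnhhnbbbbyyy"
Scanning for consecutive runs:
  'n' x 2
  'h' x 2
  'n' x 1
  'b' x 4
  'y' x 3
RLE = "n2h2n1b4y3"


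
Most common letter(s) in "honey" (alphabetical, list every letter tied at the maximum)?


Word: "honey"
Letter counts:
  'e': 1
  'h': 1
  'n': 1
  'o': 1
  'y': 1
Maximum count = 1
Most frequent = 'e', 'h', 'n', 'o', 'y' (1 time each)


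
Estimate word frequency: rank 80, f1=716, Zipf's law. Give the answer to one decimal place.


Zipf's law: f(r) = f(1) / r
f(1) = 716
f(80) = 716 / 80
= 9.0 occurrences


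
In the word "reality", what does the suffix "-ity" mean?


Suffix: -ity
Example: reality = real + -ity
Meaning = quality of


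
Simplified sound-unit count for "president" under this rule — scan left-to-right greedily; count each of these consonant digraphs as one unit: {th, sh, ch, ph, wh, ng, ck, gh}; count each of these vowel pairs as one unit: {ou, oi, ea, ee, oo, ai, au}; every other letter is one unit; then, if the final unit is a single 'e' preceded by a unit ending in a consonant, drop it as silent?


Word: "president" (9 letters)
Left-to-right scan:
  (1) 'p' (letter)
  (2) 'r' (letter)
  (3) 'e' (letter)
  (4) 's' (letter)
  (5) 'i' (letter)
  (6) 'd' (letter)
  (7) 'e' (letter)
  (8) 'n' (letter)
  (9) 't' (letter)
Units from scan: 9
Sound units = 9 units


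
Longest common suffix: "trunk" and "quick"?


Word 1: "trunk"
Word 2: "quick"
Comparing from end:
  Pos -1: 'k' == 'k'
  Pos -2: 'n' != 'c' (stop)
LCS = "k" (length 1)


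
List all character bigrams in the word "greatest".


Word: "greatest" (length 8)
Number of bigrams = 8 - 2 + 1 = 7
  Position 0: "gr"
  Position 1: "re"
  Position 2: "ea"
  Position 3: "at"
  Position 4: "te"
  Position 5: "es"
  Position 6: "st"
Bigrams = "gr", "re", "ea", "at", "te", "es", "st"


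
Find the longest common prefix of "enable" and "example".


Word 1: "enable"
Word 2: "example"
Comparing from start:
  Pos 0: 'e' == 'e'
  Pos 1: 'n' != 'x' (stop)
LCP = "e" (length 1)


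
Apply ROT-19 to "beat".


Word: "beat"
Shift: 19
Each letter → (letter + shift) mod 26:
  'b' (1) + 19 = 20 → 'u'
  'e' (4) + 19 = 23 → 'x'
  'a' (0) + 19 = 19 → 't'
  't' (19) + 19 = 12 → 'm'
Result = "uxtm"


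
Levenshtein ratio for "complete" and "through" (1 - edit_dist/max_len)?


Word 1: "complete" (length 8)
Word 2: "through" (length 7)
One optimal edit sequence:
  1. delete 'c'  (+1)
  2. substitute 'o' -> 't'  (+1)
  3. substitute 'm' -> 'h'  (+1)
  4. substitute 'p' -> 'r'  (+1)
  5. substitute 'l' -> 'o'  (+1)
  6. substitute 'e' -> 'u'  (+1)
  7. substitute 't' -> 'g'  (+1)
  8. substitute 'e' -> 'h'  (+1)
Edit distance = 8
Max length = max(8, 7) = 8
Similarity = 1 - 8/8
= 0.0000


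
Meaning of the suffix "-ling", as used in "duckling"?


Suffix: -ling
Example: duckling (duck + -ling)
Meaning = small / young


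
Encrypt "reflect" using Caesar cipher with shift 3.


Word: "reflect"
Shift: 3
Each letter → (letter + shift) mod 26:
  'r' (17) + 3 = 20 → 'u'
  'e' (4) + 3 = 7 → 'h'
  'f' (5) + 3 = 8 → 'i'
  'l' (11) + 3 = 14 → 'o'
  'e' (4) + 3 = 7 → 'h'
  'c' (2) + 3 = 5 → 'f'
  't' (19) + 3 = 22 → 'w'
Result = "uhiohfw"


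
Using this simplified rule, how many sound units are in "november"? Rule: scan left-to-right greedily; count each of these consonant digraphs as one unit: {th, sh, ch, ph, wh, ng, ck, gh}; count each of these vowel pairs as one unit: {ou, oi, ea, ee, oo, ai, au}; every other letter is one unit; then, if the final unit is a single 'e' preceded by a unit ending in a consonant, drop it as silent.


Word: "november" (8 letters)
Left-to-right scan:
  1. 'n' (letter)
  2. 'o' (letter)
  3. 'v' (letter)
  4. 'e' (letter)
  5. 'm' (letter)
  6. 'b' (letter)
  7. 'e' (letter)
  8. 'r' (letter)
Units from scan: 8
Sound units = 8 units


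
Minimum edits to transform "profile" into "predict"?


Word 1: "profile" (length 7)
Word 2: "predict" (length 7)
One optimal edit sequence (insert/delete/substitute each cost 1):
  1. keep 'p'
  2. keep 'r'
  3. substitute 'o' -> 'e'  (+1)
  4. substitute 'f' -> 'd'  (+1)
  5. keep 'i'
  6. substitute 'l' -> 'c'  (+1)
  7. substitute 'e' -> 't'  (+1)
Total edit operations: 4
Edit distance = 4


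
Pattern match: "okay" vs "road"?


Pattern of "okay": [0, 1, 2, 3]
Pattern of "road": [0, 1, 2, 3]
Patterns match
Same pattern = Yes


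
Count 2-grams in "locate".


Word: "locate" (length 6)
Number of 2-grams = length - 2 + 1 = 6 - 2 + 1
= 5


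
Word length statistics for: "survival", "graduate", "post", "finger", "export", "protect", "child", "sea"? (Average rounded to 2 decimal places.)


Lengths: "survival"=8, "graduate"=8, "post"=4, "finger"=6, "export"=6, "protect"=7, "child"=5, "sea"=3
Sum = 47, Count = 8
Average = 47/8 = 5.88
= avg=5.88, min=3, max=8


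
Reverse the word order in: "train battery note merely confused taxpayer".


Original: "train battery note merely confused taxpayer"
Words (1..n): train | battery | note | merely | confused | taxpayer
Reversed (n..1): taxpayer | confused | merely | note | battery | train
Result = "taxpayer confused merely note battery train"


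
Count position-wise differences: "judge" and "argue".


Comparing character by character (same length = 5):
  Pos 0: 'j' vs 'a' !=
  Pos 1: 'u' vs 'r' !=
  Pos 2: 'd' vs 'g' !=
  Pos 3: 'g' vs 'u' !=
  Pos 4: 'e' vs 'e' =
Hamming distance = 4


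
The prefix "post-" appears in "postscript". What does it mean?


Prefix: post-
As in: postscript -> post- + script
Meaning = after


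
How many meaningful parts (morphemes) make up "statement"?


Word: "statement"
Morphemes: state / -ment
Each morpheme carries meaning
= 2 morphemes


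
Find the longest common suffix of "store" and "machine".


Word 1: "store"
Word 2: "machine"
Comparing from end:
  Pos -1: 'e' == 'e'
  Pos -2: 'r' != 'n' (stop)
LCS = "e" (length 1)


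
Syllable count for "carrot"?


Word: "carrot"
Syllable breakdown: car / rot
Counting: 2 parts
= 2 syllables


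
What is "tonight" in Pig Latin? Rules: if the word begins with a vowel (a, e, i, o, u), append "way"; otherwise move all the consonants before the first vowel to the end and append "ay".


Word: "tonight"
Starts with consonant(s) → move to end, add 'ay'
Consonant cluster: "t"
Pig Latin = "onighttay"


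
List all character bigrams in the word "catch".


Word: "catch" (length 5)
Number of bigrams = 5 - 2 + 1 = 4
  Position 0: "ca"
  Position 1: "at"
  Position 2: "tc"
  Position 3: "ch"
Bigrams = "ca", "at", "tc", "ch"


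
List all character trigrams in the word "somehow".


Word: "somehow" (length 7)
Number of trigrams = 7 - 3 + 1 = 5
  Position 0: "som"
  Position 1: "ome"
  Position 2: "meh"
  Position 3: "eho"
  Position 4: "how"
Trigrams = "som", "ome", "meh", "eho", "how"


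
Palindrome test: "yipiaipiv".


Word: "yipiaipiv"
Reversed: "vipiaipiy"
Forward == Backward? yipiaipiv != vipiaipiy
Palindrome = No


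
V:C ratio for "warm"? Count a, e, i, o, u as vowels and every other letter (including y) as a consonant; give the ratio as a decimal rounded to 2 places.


Word: "warm"
Vowels (a,e,i,o,u): 1
Consonants: 3
Ratio = 1/3
= 0.33


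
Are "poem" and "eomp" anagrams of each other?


Word 1: "poem" → sorted: emop
Word 2: "eomp" → sorted: emop
Same letters? emop == emop
Anagram = Yes


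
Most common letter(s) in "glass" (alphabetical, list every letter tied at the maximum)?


Word: "glass"
Letter counts:
  'a': 1
  'g': 1
  'l': 1
  's': 2
Maximum count = 2
Most frequent = 's' (2 times each)


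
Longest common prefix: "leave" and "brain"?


Word 1: "leave"
Word 2: "brain"
Comparing from start:
  Pos 0: 'l' != 'b' (stop)
LCP = "" (length 0)


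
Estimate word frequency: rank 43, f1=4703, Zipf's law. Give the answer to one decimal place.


Zipf's law: f(r) = f(1) / r
f(1) = 4703
f(43) = 4703 / 43
= 109.4 occurrences


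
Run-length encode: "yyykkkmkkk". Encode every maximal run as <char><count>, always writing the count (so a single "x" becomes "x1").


String: "yyykkkmkkk"
Scanning for consecutive runs:
  'y' x 3
  'k' x 3
  'm' x 1
  'k' x 3
RLE = "y3k3m1k3"


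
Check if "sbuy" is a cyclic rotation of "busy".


Word: "busy", Candidate: "sbuy"
Method: check if candidate is substring of word+word
"busybusy" contains "sbuy"? No
Is rotation = No


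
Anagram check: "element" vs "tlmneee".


Word 1: "element" → sorted: eeelmnt
Word 2: "tlmneee" → sorted: eeelmnt
Same letters? eeelmnt == eeelmnt
Anagram = Yes


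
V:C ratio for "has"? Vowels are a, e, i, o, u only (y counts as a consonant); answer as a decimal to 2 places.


Word: "has"
Vowels (a,e,i,o,u): 1
Consonants: 2
Ratio = 1/2
= 0.50


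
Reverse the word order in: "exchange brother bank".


Original: "exchange brother bank"
Words (1..n): exchange | brother | bank
Reversed (n..1): bank | brother | exchange
Result = "bank brother exchange"


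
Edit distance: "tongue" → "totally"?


Word 1: "tongue" (length 6)
Word 2: "totally" (length 7)
One optimal edit sequence (insert/delete/substitute each cost 1):
  1. keep 't'
  2. keep 'o'
  3. insert 't'  (+1)
  4. substitute 'n' -> 'a'  (+1)
  5. substitute 'g' -> 'l'  (+1)
  6. substitute 'u' -> 'l'  (+1)
  7. substitute 'e' -> 'y'  (+1)
Total edit operations: 5
Edit distance = 5


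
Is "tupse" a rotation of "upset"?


Word: "upset", Candidate: "tupse"
Method: check if candidate is substring of word+word
"upsetupset" contains "tupse"? Yes
Is rotation = Yes


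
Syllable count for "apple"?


Word: "apple"
Syllable breakdown: ap-ple
Counting: 2 parts
= 2 syllables


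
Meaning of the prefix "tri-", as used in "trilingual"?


Prefix: tri-
Example: trilingual = tri- + lingual
Meaning = three


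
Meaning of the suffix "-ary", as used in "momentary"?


Suffix: -ary
As in: momentary -> moment + -ary
Meaning = relating to


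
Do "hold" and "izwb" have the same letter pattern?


Pattern of "hold": [0, 1, 2, 3]
Pattern of "izwb": [0, 1, 2, 3]
Patterns match
Same pattern = Yes


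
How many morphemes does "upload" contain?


Word: "upload"
Morphemes: up- / load
Each morpheme carries meaning
= 2 morphemes


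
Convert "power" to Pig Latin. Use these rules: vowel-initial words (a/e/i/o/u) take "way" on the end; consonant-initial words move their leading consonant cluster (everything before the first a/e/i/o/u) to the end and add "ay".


Word: "power"
Starts with consonant(s) → move to end, add 'ay'
Consonant cluster: "p"
Pig Latin = "owerpay"


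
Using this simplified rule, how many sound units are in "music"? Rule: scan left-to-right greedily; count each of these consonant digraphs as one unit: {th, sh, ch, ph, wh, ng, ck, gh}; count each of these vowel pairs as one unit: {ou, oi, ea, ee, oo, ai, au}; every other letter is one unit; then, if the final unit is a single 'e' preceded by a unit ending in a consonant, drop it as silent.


Word: "music" (5 letters)
Left-to-right scan:
  1. 'm' (letter)
  2. 'u' (letter)
  3. 's' (letter)
  4. 'i' (letter)
  5. 'c' (letter)
Units from scan: 5
Sound units = 5 units


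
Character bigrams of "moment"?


Word: "moment" (length 6)
Number of bigrams = 6 - 2 + 1 = 5
  Position 0: "mo"
  Position 1: "om"
  Position 2: "me"
  Position 3: "en"
  Position 4: "nt"
Bigrams = "mo", "om", "me", "en", "nt"


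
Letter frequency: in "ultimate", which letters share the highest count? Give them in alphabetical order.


Word: "ultimate"
Letter counts:
  'a': 1
  'e': 1
  'i': 1
  'l': 1
  'm': 1
  't': 2
  'u': 1
Maximum count = 2
Most frequent = 't' (2 times each)


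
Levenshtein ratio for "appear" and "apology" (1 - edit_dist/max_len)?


Word 1: "appear" (length 6)
Word 2: "apology" (length 7)
One optimal edit sequence:
  1. keep 'a'
  2. keep 'p'
  3. insert 'o'  (+1)
  4. substitute 'p' -> 'l'  (+1)
  5. substitute 'e' -> 'o'  (+1)
  6. substitute 'a' -> 'g'  (+1)
  7. substitute 'r' -> 'y'  (+1)
Edit distance = 5
Max length = max(6, 7) = 7
Similarity = 1 - 5/7
= 0.2857


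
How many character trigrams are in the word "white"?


Word: "white" (length 5)
Number of 3-grams = length - 3 + 1 = 5 - 3 + 1
= 3


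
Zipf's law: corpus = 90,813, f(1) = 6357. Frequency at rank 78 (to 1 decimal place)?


Zipf's law: f(r) = f(1) / r
f(1) = 6357
f(78) = 6357 / 78
= 81.5 occurrences


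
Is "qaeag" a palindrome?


Word: "qaeag"
Reversed: "gaeaq"
Forward == Backward? qaeag != gaeaq
Palindrome = No


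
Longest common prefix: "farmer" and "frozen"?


Word 1: "farmer"
Word 2: "frozen"
Comparing from start:
  Pos 0: 'f' == 'f'
  Pos 1: 'a' != 'r' (stop)
LCP = "f" (length 1)


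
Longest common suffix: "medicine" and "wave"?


Word 1: "medicine"
Word 2: "wave"
Comparing from end:
  Pos -1: 'e' == 'e'
  Pos -2: 'n' != 'v' (stop)
LCS = "e" (length 1)


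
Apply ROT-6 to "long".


Word: "long"
Shift: 6
Each letter → (letter + shift) mod 26:
  'l' (11) + 6 = 17 → 'r'
  'o' (14) + 6 = 20 → 'u'
  'n' (13) + 6 = 19 → 't'
  'g' (6) + 6 = 12 → 'm'
Result = "rutm"


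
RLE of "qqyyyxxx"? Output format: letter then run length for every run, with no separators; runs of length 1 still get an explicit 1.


String: "qqyyyxxx"
Scanning for consecutive runs:
  'q' x 2
  'y' x 3
  'x' x 3
RLE = "q2y3x3"


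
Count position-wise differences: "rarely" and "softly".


Comparing character by character (same length = 6):
  Pos 0: 'r' vs 's' !=
  Pos 1: 'a' vs 'o' !=
  Pos 2: 'r' vs 'f' !=
  Pos 3: 'e' vs 't' !=
  Pos 4: 'l' vs 'l' =
  Pos 5: 'y' vs 'y' =
Hamming distance = 4


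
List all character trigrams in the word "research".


Word: "research" (length 8)
Number of trigrams = 8 - 3 + 1 = 6
  Position 0: "res"
  Position 1: "ese"
  Position 2: "sea"
  Position 3: "ear"
  Position 4: "arc"
  Position 5: "rch"
Trigrams = "res", "ese", "sea", "ear", "arc", "rch"


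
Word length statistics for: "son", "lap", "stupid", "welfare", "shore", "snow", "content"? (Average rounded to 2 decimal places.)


Lengths: "son"=3, "lap"=3, "stupid"=6, "welfare"=7, "shore"=5, "snow"=4, "content"=7
Sum = 35, Count = 7
Average = 35/7 = 5.00
= avg=5.00, min=3, max=7


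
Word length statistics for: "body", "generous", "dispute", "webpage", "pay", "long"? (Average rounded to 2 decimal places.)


Lengths: "body"=4, "generous"=8, "dispute"=7, "webpage"=7, "pay"=3, "long"=4
Sum = 33, Count = 6
Average = 33/6 = 5.50
= avg=5.50, min=3, max=8


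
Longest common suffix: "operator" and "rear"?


Word 1: "operator"
Word 2: "rear"
Comparing from end:
  Pos -1: 'r' == 'r'
  Pos -2: 'o' != 'a' (stop)
LCS = "r" (length 1)


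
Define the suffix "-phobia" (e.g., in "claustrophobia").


Suffix: -phobia
As in: claustrophobia -> claustro- + -phobia
Meaning = fear of


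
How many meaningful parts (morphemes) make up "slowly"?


Word: "slowly"
Morphemes: slow | -ly
Each morpheme carries meaning
= 2 morphemes


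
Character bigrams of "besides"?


Word: "besides" (length 7)
Number of bigrams = 7 - 2 + 1 = 6
  Position 0: "be"
  Position 1: "es"
  Position 2: "si"
  Position 3: "id"
  Position 4: "de"
  Position 5: "es"
Bigrams = "be", "es", "si", "id", "de", "es"


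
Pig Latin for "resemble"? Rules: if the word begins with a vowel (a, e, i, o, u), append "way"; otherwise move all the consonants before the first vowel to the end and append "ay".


Word: "resemble"
Starts with consonant(s) → move to end, add 'ay'
Consonant cluster: "r"
Pig Latin = "esembleray"


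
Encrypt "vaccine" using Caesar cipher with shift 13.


Word: "vaccine"
Shift: 13
Each letter → (letter + shift) mod 26:
  'v' (21) + 13 = 8 → 'i'
  'a' (0) + 13 = 13 → 'n'
  'c' (2) + 13 = 15 → 'p'
  'c' (2) + 13 = 15 → 'p'
  'i' (8) + 13 = 21 → 'v'
  'n' (13) + 13 = 0 → 'a'
  'e' (4) + 13 = 17 → 'r'
Result = "inppvar"


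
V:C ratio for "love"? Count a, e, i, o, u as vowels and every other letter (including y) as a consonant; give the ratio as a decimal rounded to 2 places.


Word: "love"
Vowels (a,e,i,o,u): 2
Consonants: 2
Ratio = 2/2
= 1.00
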